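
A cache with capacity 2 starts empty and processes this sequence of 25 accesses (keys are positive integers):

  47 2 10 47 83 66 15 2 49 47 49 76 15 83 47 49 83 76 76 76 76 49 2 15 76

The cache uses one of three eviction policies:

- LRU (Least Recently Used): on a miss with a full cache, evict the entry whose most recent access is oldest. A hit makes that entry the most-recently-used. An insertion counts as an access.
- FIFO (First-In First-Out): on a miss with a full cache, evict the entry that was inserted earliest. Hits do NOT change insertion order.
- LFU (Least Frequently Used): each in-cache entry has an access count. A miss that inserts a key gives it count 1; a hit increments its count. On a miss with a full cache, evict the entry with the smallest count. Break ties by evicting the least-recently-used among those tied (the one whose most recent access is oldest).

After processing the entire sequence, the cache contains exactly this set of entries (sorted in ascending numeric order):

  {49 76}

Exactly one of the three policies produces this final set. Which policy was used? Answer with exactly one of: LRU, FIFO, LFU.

Simulating under each policy and comparing final sets:
  LRU: final set = {15 76} -> differs
  FIFO: final set = {15 76} -> differs
  LFU: final set = {49 76} -> MATCHES target
Only LFU produces the target set.

Answer: LFU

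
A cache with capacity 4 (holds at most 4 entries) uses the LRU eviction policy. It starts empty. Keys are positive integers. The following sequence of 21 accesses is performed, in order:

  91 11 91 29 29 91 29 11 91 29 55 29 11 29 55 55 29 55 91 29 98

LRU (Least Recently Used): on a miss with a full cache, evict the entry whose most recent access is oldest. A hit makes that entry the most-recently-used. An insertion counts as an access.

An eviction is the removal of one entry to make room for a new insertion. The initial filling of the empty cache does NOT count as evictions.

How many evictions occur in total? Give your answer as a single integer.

LRU simulation (capacity=4):
  1. access 91: MISS. Cache (LRU->MRU): [91]
  2. access 11: MISS. Cache (LRU->MRU): [91 11]
  3. access 91: HIT. Cache (LRU->MRU): [11 91]
  4. access 29: MISS. Cache (LRU->MRU): [11 91 29]
  5. access 29: HIT. Cache (LRU->MRU): [11 91 29]
  6. access 91: HIT. Cache (LRU->MRU): [11 29 91]
  7. access 29: HIT. Cache (LRU->MRU): [11 91 29]
  8. access 11: HIT. Cache (LRU->MRU): [91 29 11]
  9. access 91: HIT. Cache (LRU->MRU): [29 11 91]
  10. access 29: HIT. Cache (LRU->MRU): [11 91 29]
  11. access 55: MISS. Cache (LRU->MRU): [11 91 29 55]
  12. access 29: HIT. Cache (LRU->MRU): [11 91 55 29]
  13. access 11: HIT. Cache (LRU->MRU): [91 55 29 11]
  14. access 29: HIT. Cache (LRU->MRU): [91 55 11 29]
  15. access 55: HIT. Cache (LRU->MRU): [91 11 29 55]
  16. access 55: HIT. Cache (LRU->MRU): [91 11 29 55]
  17. access 29: HIT. Cache (LRU->MRU): [91 11 55 29]
  18. access 55: HIT. Cache (LRU->MRU): [91 11 29 55]
  19. access 91: HIT. Cache (LRU->MRU): [11 29 55 91]
  20. access 29: HIT. Cache (LRU->MRU): [11 55 91 29]
  21. access 98: MISS, evict 11. Cache (LRU->MRU): [55 91 29 98]
Total: 16 hits, 5 misses, 1 evictions

Answer: 1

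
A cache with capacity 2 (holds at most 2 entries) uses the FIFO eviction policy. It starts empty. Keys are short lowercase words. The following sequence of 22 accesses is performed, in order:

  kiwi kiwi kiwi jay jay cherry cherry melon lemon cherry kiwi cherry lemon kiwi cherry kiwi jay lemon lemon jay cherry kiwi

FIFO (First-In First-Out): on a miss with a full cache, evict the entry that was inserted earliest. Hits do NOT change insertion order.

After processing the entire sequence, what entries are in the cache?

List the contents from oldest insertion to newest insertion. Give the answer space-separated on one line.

FIFO simulation (capacity=2):
  1. access kiwi: MISS. Cache (old->new): [kiwi]
  2. access kiwi: HIT. Cache (old->new): [kiwi]
  3. access kiwi: HIT. Cache (old->new): [kiwi]
  4. access jay: MISS. Cache (old->new): [kiwi jay]
  5. access jay: HIT. Cache (old->new): [kiwi jay]
  6. access cherry: MISS, evict kiwi. Cache (old->new): [jay cherry]
  7. access cherry: HIT. Cache (old->new): [jay cherry]
  8. access melon: MISS, evict jay. Cache (old->new): [cherry melon]
  9. access lemon: MISS, evict cherry. Cache (old->new): [melon lemon]
  10. access cherry: MISS, evict melon. Cache (old->new): [lemon cherry]
  11. access kiwi: MISS, evict lemon. Cache (old->new): [cherry kiwi]
  12. access cherry: HIT. Cache (old->new): [cherry kiwi]
  13. access lemon: MISS, evict cherry. Cache (old->new): [kiwi lemon]
  14. access kiwi: HIT. Cache (old->new): [kiwi lemon]
  15. access cherry: MISS, evict kiwi. Cache (old->new): [lemon cherry]
  16. access kiwi: MISS, evict lemon. Cache (old->new): [cherry kiwi]
  17. access jay: MISS, evict cherry. Cache (old->new): [kiwi jay]
  18. access lemon: MISS, evict kiwi. Cache (old->new): [jay lemon]
  19. access lemon: HIT. Cache (old->new): [jay lemon]
  20. access jay: HIT. Cache (old->new): [jay lemon]
  21. access cherry: MISS, evict jay. Cache (old->new): [lemon cherry]
  22. access kiwi: MISS, evict lemon. Cache (old->new): [cherry kiwi]
Total: 8 hits, 14 misses, 12 evictions

Answer: cherry kiwi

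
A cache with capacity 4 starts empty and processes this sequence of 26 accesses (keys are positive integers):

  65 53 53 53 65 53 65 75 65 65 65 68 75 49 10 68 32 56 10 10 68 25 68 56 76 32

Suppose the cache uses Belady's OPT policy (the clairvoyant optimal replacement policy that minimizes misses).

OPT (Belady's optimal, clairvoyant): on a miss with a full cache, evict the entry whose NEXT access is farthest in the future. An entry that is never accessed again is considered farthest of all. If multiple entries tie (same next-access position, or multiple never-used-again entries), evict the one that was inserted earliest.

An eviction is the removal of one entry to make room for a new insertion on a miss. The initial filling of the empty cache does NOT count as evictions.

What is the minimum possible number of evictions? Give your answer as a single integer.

Answer: 6

Derivation:
OPT (Belady) simulation (capacity=4):
  1. access 65: MISS. Cache: [65]
  2. access 53: MISS. Cache: [65 53]
  3. access 53: HIT. Next use of 53: step 4. Cache: [65 53]
  4. access 53: HIT. Next use of 53: step 6. Cache: [65 53]
  5. access 65: HIT. Next use of 65: step 7. Cache: [65 53]
  6. access 53: HIT. Next use of 53: never. Cache: [65 53]
  7. access 65: HIT. Next use of 65: step 9. Cache: [65 53]
  8. access 75: MISS. Cache: [65 53 75]
  9. access 65: HIT. Next use of 65: step 10. Cache: [65 53 75]
  10. access 65: HIT. Next use of 65: step 11. Cache: [65 53 75]
  11. access 65: HIT. Next use of 65: never. Cache: [65 53 75]
  12. access 68: MISS. Cache: [65 53 75 68]
  13. access 75: HIT. Next use of 75: never. Cache: [65 53 75 68]
  14. access 49: MISS, evict 65 (next use: never). Cache: [53 75 68 49]
  15. access 10: MISS, evict 53 (next use: never). Cache: [75 68 49 10]
  16. access 68: HIT. Next use of 68: step 21. Cache: [75 68 49 10]
  17. access 32: MISS, evict 75 (next use: never). Cache: [68 49 10 32]
  18. access 56: MISS, evict 49 (next use: never). Cache: [68 10 32 56]
  19. access 10: HIT. Next use of 10: step 20. Cache: [68 10 32 56]
  20. access 10: HIT. Next use of 10: never. Cache: [68 10 32 56]
  21. access 68: HIT. Next use of 68: step 23. Cache: [68 10 32 56]
  22. access 25: MISS, evict 10 (next use: never). Cache: [68 32 56 25]
  23. access 68: HIT. Next use of 68: never. Cache: [68 32 56 25]
  24. access 56: HIT. Next use of 56: never. Cache: [68 32 56 25]
  25. access 76: MISS, evict 68 (next use: never). Cache: [32 56 25 76]
  26. access 32: HIT. Next use of 32: never. Cache: [32 56 25 76]
Total: 16 hits, 10 misses, 6 evictions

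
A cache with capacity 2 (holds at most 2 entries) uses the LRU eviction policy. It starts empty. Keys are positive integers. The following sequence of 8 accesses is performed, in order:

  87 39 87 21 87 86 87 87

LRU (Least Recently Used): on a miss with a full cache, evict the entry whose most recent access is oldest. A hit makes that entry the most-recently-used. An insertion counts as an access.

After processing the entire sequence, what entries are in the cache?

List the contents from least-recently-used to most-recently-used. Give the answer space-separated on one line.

Answer: 86 87

Derivation:
LRU simulation (capacity=2):
  1. access 87: MISS. Cache (LRU->MRU): [87]
  2. access 39: MISS. Cache (LRU->MRU): [87 39]
  3. access 87: HIT. Cache (LRU->MRU): [39 87]
  4. access 21: MISS, evict 39. Cache (LRU->MRU): [87 21]
  5. access 87: HIT. Cache (LRU->MRU): [21 87]
  6. access 86: MISS, evict 21. Cache (LRU->MRU): [87 86]
  7. access 87: HIT. Cache (LRU->MRU): [86 87]
  8. access 87: HIT. Cache (LRU->MRU): [86 87]
Total: 4 hits, 4 misses, 2 evictions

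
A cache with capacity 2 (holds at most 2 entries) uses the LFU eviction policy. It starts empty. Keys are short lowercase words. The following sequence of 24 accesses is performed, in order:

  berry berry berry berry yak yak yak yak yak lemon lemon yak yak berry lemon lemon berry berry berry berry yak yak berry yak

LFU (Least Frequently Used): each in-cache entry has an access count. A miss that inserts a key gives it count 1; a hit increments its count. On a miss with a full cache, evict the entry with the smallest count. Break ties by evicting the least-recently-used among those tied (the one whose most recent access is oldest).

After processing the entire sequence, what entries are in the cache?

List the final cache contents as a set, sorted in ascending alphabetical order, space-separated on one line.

LFU simulation (capacity=2):
  1. access berry: MISS. Cache: [berry(c=1)]
  2. access berry: HIT, count now 2. Cache: [berry(c=2)]
  3. access berry: HIT, count now 3. Cache: [berry(c=3)]
  4. access berry: HIT, count now 4. Cache: [berry(c=4)]
  5. access yak: MISS. Cache: [yak(c=1) berry(c=4)]
  6. access yak: HIT, count now 2. Cache: [yak(c=2) berry(c=4)]
  7. access yak: HIT, count now 3. Cache: [yak(c=3) berry(c=4)]
  8. access yak: HIT, count now 4. Cache: [berry(c=4) yak(c=4)]
  9. access yak: HIT, count now 5. Cache: [berry(c=4) yak(c=5)]
  10. access lemon: MISS, evict berry(c=4). Cache: [lemon(c=1) yak(c=5)]
  11. access lemon: HIT, count now 2. Cache: [lemon(c=2) yak(c=5)]
  12. access yak: HIT, count now 6. Cache: [lemon(c=2) yak(c=6)]
  13. access yak: HIT, count now 7. Cache: [lemon(c=2) yak(c=7)]
  14. access berry: MISS, evict lemon(c=2). Cache: [berry(c=1) yak(c=7)]
  15. access lemon: MISS, evict berry(c=1). Cache: [lemon(c=1) yak(c=7)]
  16. access lemon: HIT, count now 2. Cache: [lemon(c=2) yak(c=7)]
  17. access berry: MISS, evict lemon(c=2). Cache: [berry(c=1) yak(c=7)]
  18. access berry: HIT, count now 2. Cache: [berry(c=2) yak(c=7)]
  19. access berry: HIT, count now 3. Cache: [berry(c=3) yak(c=7)]
  20. access berry: HIT, count now 4. Cache: [berry(c=4) yak(c=7)]
  21. access yak: HIT, count now 8. Cache: [berry(c=4) yak(c=8)]
  22. access yak: HIT, count now 9. Cache: [berry(c=4) yak(c=9)]
  23. access berry: HIT, count now 5. Cache: [berry(c=5) yak(c=9)]
  24. access yak: HIT, count now 10. Cache: [berry(c=5) yak(c=10)]
Total: 18 hits, 6 misses, 4 evictions

Answer: berry yak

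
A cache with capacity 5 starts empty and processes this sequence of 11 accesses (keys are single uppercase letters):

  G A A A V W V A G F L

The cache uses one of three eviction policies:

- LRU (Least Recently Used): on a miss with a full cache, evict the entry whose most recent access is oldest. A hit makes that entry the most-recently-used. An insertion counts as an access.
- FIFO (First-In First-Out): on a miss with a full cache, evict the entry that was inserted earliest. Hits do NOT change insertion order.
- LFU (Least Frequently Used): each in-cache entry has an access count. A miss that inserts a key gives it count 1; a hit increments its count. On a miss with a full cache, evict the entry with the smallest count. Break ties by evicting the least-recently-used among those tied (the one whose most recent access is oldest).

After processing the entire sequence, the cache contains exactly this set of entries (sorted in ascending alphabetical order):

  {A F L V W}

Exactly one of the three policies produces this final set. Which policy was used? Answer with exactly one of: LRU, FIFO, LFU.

Answer: FIFO

Derivation:
Simulating under each policy and comparing final sets:
  LRU: final set = {A F G L V} -> differs
  FIFO: final set = {A F L V W} -> MATCHES target
  LFU: final set = {A F G L V} -> differs
Only FIFO produces the target set.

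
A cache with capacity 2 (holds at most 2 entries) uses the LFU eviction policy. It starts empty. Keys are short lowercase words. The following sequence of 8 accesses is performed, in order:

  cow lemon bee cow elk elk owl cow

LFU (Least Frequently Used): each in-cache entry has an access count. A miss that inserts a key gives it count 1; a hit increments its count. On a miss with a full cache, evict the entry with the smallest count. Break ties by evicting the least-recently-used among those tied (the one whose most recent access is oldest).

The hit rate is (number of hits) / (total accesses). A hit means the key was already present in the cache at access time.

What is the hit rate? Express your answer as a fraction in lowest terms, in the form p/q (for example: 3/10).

Answer: 1/8

Derivation:
LFU simulation (capacity=2):
  1. access cow: MISS. Cache: [cow(c=1)]
  2. access lemon: MISS. Cache: [cow(c=1) lemon(c=1)]
  3. access bee: MISS, evict cow(c=1). Cache: [lemon(c=1) bee(c=1)]
  4. access cow: MISS, evict lemon(c=1). Cache: [bee(c=1) cow(c=1)]
  5. access elk: MISS, evict bee(c=1). Cache: [cow(c=1) elk(c=1)]
  6. access elk: HIT, count now 2. Cache: [cow(c=1) elk(c=2)]
  7. access owl: MISS, evict cow(c=1). Cache: [owl(c=1) elk(c=2)]
  8. access cow: MISS, evict owl(c=1). Cache: [cow(c=1) elk(c=2)]
Total: 1 hits, 7 misses, 5 evictions

Hit rate = 1/8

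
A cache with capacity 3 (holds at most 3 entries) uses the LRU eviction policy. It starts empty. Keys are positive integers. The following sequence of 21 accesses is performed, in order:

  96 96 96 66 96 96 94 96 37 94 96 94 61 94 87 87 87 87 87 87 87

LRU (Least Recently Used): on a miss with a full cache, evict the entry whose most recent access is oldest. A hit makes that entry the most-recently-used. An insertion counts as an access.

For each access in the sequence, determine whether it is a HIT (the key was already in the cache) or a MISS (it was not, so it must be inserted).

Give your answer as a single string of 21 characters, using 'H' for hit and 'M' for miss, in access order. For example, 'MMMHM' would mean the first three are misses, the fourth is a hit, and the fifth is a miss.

Answer: MHHMHHMHMHHHMHMHHHHHH

Derivation:
LRU simulation (capacity=3):
  1. access 96: MISS. Cache (LRU->MRU): [96]
  2. access 96: HIT. Cache (LRU->MRU): [96]
  3. access 96: HIT. Cache (LRU->MRU): [96]
  4. access 66: MISS. Cache (LRU->MRU): [96 66]
  5. access 96: HIT. Cache (LRU->MRU): [66 96]
  6. access 96: HIT. Cache (LRU->MRU): [66 96]
  7. access 94: MISS. Cache (LRU->MRU): [66 96 94]
  8. access 96: HIT. Cache (LRU->MRU): [66 94 96]
  9. access 37: MISS, evict 66. Cache (LRU->MRU): [94 96 37]
  10. access 94: HIT. Cache (LRU->MRU): [96 37 94]
  11. access 96: HIT. Cache (LRU->MRU): [37 94 96]
  12. access 94: HIT. Cache (LRU->MRU): [37 96 94]
  13. access 61: MISS, evict 37. Cache (LRU->MRU): [96 94 61]
  14. access 94: HIT. Cache (LRU->MRU): [96 61 94]
  15. access 87: MISS, evict 96. Cache (LRU->MRU): [61 94 87]
  16. access 87: HIT. Cache (LRU->MRU): [61 94 87]
  17. access 87: HIT. Cache (LRU->MRU): [61 94 87]
  18. access 87: HIT. Cache (LRU->MRU): [61 94 87]
  19. access 87: HIT. Cache (LRU->MRU): [61 94 87]
  20. access 87: HIT. Cache (LRU->MRU): [61 94 87]
  21. access 87: HIT. Cache (LRU->MRU): [61 94 87]
Total: 15 hits, 6 misses, 3 evictions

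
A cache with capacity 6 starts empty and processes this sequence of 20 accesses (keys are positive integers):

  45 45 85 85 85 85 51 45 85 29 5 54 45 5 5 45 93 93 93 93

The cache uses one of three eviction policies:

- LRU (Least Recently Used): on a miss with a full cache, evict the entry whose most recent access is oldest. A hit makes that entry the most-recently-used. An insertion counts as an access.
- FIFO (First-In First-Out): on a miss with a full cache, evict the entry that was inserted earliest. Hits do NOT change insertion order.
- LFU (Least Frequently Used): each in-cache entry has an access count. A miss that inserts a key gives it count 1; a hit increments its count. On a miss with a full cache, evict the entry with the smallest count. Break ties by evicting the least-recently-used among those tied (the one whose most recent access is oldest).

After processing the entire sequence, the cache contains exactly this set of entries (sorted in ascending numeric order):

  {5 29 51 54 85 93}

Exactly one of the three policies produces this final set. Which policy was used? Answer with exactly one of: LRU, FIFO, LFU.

Answer: FIFO

Derivation:
Simulating under each policy and comparing final sets:
  LRU: final set = {5 29 45 54 85 93} -> differs
  FIFO: final set = {5 29 51 54 85 93} -> MATCHES target
  LFU: final set = {5 29 45 54 85 93} -> differs
Only FIFO produces the target set.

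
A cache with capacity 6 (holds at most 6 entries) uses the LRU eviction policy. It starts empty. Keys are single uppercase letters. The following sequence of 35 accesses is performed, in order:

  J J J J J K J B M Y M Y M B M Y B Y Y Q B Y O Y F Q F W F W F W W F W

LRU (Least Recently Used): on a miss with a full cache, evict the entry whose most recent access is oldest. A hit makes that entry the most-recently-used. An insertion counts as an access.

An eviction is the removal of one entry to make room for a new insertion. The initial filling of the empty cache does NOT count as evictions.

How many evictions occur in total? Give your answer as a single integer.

LRU simulation (capacity=6):
  1. access J: MISS. Cache (LRU->MRU): [J]
  2. access J: HIT. Cache (LRU->MRU): [J]
  3. access J: HIT. Cache (LRU->MRU): [J]
  4. access J: HIT. Cache (LRU->MRU): [J]
  5. access J: HIT. Cache (LRU->MRU): [J]
  6. access K: MISS. Cache (LRU->MRU): [J K]
  7. access J: HIT. Cache (LRU->MRU): [K J]
  8. access B: MISS. Cache (LRU->MRU): [K J B]
  9. access M: MISS. Cache (LRU->MRU): [K J B M]
  10. access Y: MISS. Cache (LRU->MRU): [K J B M Y]
  11. access M: HIT. Cache (LRU->MRU): [K J B Y M]
  12. access Y: HIT. Cache (LRU->MRU): [K J B M Y]
  13. access M: HIT. Cache (LRU->MRU): [K J B Y M]
  14. access B: HIT. Cache (LRU->MRU): [K J Y M B]
  15. access M: HIT. Cache (LRU->MRU): [K J Y B M]
  16. access Y: HIT. Cache (LRU->MRU): [K J B M Y]
  17. access B: HIT. Cache (LRU->MRU): [K J M Y B]
  18. access Y: HIT. Cache (LRU->MRU): [K J M B Y]
  19. access Y: HIT. Cache (LRU->MRU): [K J M B Y]
  20. access Q: MISS. Cache (LRU->MRU): [K J M B Y Q]
  21. access B: HIT. Cache (LRU->MRU): [K J M Y Q B]
  22. access Y: HIT. Cache (LRU->MRU): [K J M Q B Y]
  23. access O: MISS, evict K. Cache (LRU->MRU): [J M Q B Y O]
  24. access Y: HIT. Cache (LRU->MRU): [J M Q B O Y]
  25. access F: MISS, evict J. Cache (LRU->MRU): [M Q B O Y F]
  26. access Q: HIT. Cache (LRU->MRU): [M B O Y F Q]
  27. access F: HIT. Cache (LRU->MRU): [M B O Y Q F]
  28. access W: MISS, evict M. Cache (LRU->MRU): [B O Y Q F W]
  29. access F: HIT. Cache (LRU->MRU): [B O Y Q W F]
  30. access W: HIT. Cache (LRU->MRU): [B O Y Q F W]
  31. access F: HIT. Cache (LRU->MRU): [B O Y Q W F]
  32. access W: HIT. Cache (LRU->MRU): [B O Y Q F W]
  33. access W: HIT. Cache (LRU->MRU): [B O Y Q F W]
  34. access F: HIT. Cache (LRU->MRU): [B O Y Q W F]
  35. access W: HIT. Cache (LRU->MRU): [B O Y Q F W]
Total: 26 hits, 9 misses, 3 evictions

Answer: 3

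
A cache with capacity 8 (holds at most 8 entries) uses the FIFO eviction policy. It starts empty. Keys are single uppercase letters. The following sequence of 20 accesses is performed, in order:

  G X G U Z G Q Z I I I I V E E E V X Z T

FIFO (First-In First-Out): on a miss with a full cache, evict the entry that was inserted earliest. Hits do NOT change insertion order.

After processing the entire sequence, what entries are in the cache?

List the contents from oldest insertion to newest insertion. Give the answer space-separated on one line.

Answer: X U Z Q I V E T

Derivation:
FIFO simulation (capacity=8):
  1. access G: MISS. Cache (old->new): [G]
  2. access X: MISS. Cache (old->new): [G X]
  3. access G: HIT. Cache (old->new): [G X]
  4. access U: MISS. Cache (old->new): [G X U]
  5. access Z: MISS. Cache (old->new): [G X U Z]
  6. access G: HIT. Cache (old->new): [G X U Z]
  7. access Q: MISS. Cache (old->new): [G X U Z Q]
  8. access Z: HIT. Cache (old->new): [G X U Z Q]
  9. access I: MISS. Cache (old->new): [G X U Z Q I]
  10. access I: HIT. Cache (old->new): [G X U Z Q I]
  11. access I: HIT. Cache (old->new): [G X U Z Q I]
  12. access I: HIT. Cache (old->new): [G X U Z Q I]
  13. access V: MISS. Cache (old->new): [G X U Z Q I V]
  14. access E: MISS. Cache (old->new): [G X U Z Q I V E]
  15. access E: HIT. Cache (old->new): [G X U Z Q I V E]
  16. access E: HIT. Cache (old->new): [G X U Z Q I V E]
  17. access V: HIT. Cache (old->new): [G X U Z Q I V E]
  18. access X: HIT. Cache (old->new): [G X U Z Q I V E]
  19. access Z: HIT. Cache (old->new): [G X U Z Q I V E]
  20. access T: MISS, evict G. Cache (old->new): [X U Z Q I V E T]
Total: 11 hits, 9 misses, 1 evictions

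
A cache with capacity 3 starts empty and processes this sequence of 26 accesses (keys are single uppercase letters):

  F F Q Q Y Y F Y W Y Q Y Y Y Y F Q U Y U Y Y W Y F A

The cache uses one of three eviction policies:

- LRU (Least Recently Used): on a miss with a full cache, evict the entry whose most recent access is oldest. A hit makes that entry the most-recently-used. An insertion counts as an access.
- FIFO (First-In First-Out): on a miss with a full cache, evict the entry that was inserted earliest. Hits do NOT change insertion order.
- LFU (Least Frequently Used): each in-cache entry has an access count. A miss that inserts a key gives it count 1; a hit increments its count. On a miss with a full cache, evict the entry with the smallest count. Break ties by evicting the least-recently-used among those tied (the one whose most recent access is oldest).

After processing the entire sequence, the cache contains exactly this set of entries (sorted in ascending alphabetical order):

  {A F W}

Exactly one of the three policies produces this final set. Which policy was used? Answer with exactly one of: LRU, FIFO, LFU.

Simulating under each policy and comparing final sets:
  LRU: final set = {A F Y} -> differs
  FIFO: final set = {A F W} -> MATCHES target
  LFU: final set = {A F Y} -> differs
Only FIFO produces the target set.

Answer: FIFO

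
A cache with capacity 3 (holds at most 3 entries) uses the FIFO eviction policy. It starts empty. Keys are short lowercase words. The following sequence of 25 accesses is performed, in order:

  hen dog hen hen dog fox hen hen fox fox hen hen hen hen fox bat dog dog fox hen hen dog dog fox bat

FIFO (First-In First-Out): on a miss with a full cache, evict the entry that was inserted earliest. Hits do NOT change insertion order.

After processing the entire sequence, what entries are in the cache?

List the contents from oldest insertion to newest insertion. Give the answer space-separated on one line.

Answer: dog fox bat

Derivation:
FIFO simulation (capacity=3):
  1. access hen: MISS. Cache (old->new): [hen]
  2. access dog: MISS. Cache (old->new): [hen dog]
  3. access hen: HIT. Cache (old->new): [hen dog]
  4. access hen: HIT. Cache (old->new): [hen dog]
  5. access dog: HIT. Cache (old->new): [hen dog]
  6. access fox: MISS. Cache (old->new): [hen dog fox]
  7. access hen: HIT. Cache (old->new): [hen dog fox]
  8. access hen: HIT. Cache (old->new): [hen dog fox]
  9. access fox: HIT. Cache (old->new): [hen dog fox]
  10. access fox: HIT. Cache (old->new): [hen dog fox]
  11. access hen: HIT. Cache (old->new): [hen dog fox]
  12. access hen: HIT. Cache (old->new): [hen dog fox]
  13. access hen: HIT. Cache (old->new): [hen dog fox]
  14. access hen: HIT. Cache (old->new): [hen dog fox]
  15. access fox: HIT. Cache (old->new): [hen dog fox]
  16. access bat: MISS, evict hen. Cache (old->new): [dog fox bat]
  17. access dog: HIT. Cache (old->new): [dog fox bat]
  18. access dog: HIT. Cache (old->new): [dog fox bat]
  19. access fox: HIT. Cache (old->new): [dog fox bat]
  20. access hen: MISS, evict dog. Cache (old->new): [fox bat hen]
  21. access hen: HIT. Cache (old->new): [fox bat hen]
  22. access dog: MISS, evict fox. Cache (old->new): [bat hen dog]
  23. access dog: HIT. Cache (old->new): [bat hen dog]
  24. access fox: MISS, evict bat. Cache (old->new): [hen dog fox]
  25. access bat: MISS, evict hen. Cache (old->new): [dog fox bat]
Total: 17 hits, 8 misses, 5 evictions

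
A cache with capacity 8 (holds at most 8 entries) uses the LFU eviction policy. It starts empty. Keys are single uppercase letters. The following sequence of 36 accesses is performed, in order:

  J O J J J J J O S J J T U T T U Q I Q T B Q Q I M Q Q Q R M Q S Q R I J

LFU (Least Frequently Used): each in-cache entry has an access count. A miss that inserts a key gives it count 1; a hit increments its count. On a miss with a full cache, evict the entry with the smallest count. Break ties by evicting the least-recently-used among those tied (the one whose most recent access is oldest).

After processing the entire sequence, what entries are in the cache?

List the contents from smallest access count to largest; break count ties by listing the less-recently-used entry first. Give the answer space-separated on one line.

LFU simulation (capacity=8):
  1. access J: MISS. Cache: [J(c=1)]
  2. access O: MISS. Cache: [J(c=1) O(c=1)]
  3. access J: HIT, count now 2. Cache: [O(c=1) J(c=2)]
  4. access J: HIT, count now 3. Cache: [O(c=1) J(c=3)]
  5. access J: HIT, count now 4. Cache: [O(c=1) J(c=4)]
  6. access J: HIT, count now 5. Cache: [O(c=1) J(c=5)]
  7. access J: HIT, count now 6. Cache: [O(c=1) J(c=6)]
  8. access O: HIT, count now 2. Cache: [O(c=2) J(c=6)]
  9. access S: MISS. Cache: [S(c=1) O(c=2) J(c=6)]
  10. access J: HIT, count now 7. Cache: [S(c=1) O(c=2) J(c=7)]
  11. access J: HIT, count now 8. Cache: [S(c=1) O(c=2) J(c=8)]
  12. access T: MISS. Cache: [S(c=1) T(c=1) O(c=2) J(c=8)]
  13. access U: MISS. Cache: [S(c=1) T(c=1) U(c=1) O(c=2) J(c=8)]
  14. access T: HIT, count now 2. Cache: [S(c=1) U(c=1) O(c=2) T(c=2) J(c=8)]
  15. access T: HIT, count now 3. Cache: [S(c=1) U(c=1) O(c=2) T(c=3) J(c=8)]
  16. access U: HIT, count now 2. Cache: [S(c=1) O(c=2) U(c=2) T(c=3) J(c=8)]
  17. access Q: MISS. Cache: [S(c=1) Q(c=1) O(c=2) U(c=2) T(c=3) J(c=8)]
  18. access I: MISS. Cache: [S(c=1) Q(c=1) I(c=1) O(c=2) U(c=2) T(c=3) J(c=8)]
  19. access Q: HIT, count now 2. Cache: [S(c=1) I(c=1) O(c=2) U(c=2) Q(c=2) T(c=3) J(c=8)]
  20. access T: HIT, count now 4. Cache: [S(c=1) I(c=1) O(c=2) U(c=2) Q(c=2) T(c=4) J(c=8)]
  21. access B: MISS. Cache: [S(c=1) I(c=1) B(c=1) O(c=2) U(c=2) Q(c=2) T(c=4) J(c=8)]
  22. access Q: HIT, count now 3. Cache: [S(c=1) I(c=1) B(c=1) O(c=2) U(c=2) Q(c=3) T(c=4) J(c=8)]
  23. access Q: HIT, count now 4. Cache: [S(c=1) I(c=1) B(c=1) O(c=2) U(c=2) T(c=4) Q(c=4) J(c=8)]
  24. access I: HIT, count now 2. Cache: [S(c=1) B(c=1) O(c=2) U(c=2) I(c=2) T(c=4) Q(c=4) J(c=8)]
  25. access M: MISS, evict S(c=1). Cache: [B(c=1) M(c=1) O(c=2) U(c=2) I(c=2) T(c=4) Q(c=4) J(c=8)]
  26. access Q: HIT, count now 5. Cache: [B(c=1) M(c=1) O(c=2) U(c=2) I(c=2) T(c=4) Q(c=5) J(c=8)]
  27. access Q: HIT, count now 6. Cache: [B(c=1) M(c=1) O(c=2) U(c=2) I(c=2) T(c=4) Q(c=6) J(c=8)]
  28. access Q: HIT, count now 7. Cache: [B(c=1) M(c=1) O(c=2) U(c=2) I(c=2) T(c=4) Q(c=7) J(c=8)]
  29. access R: MISS, evict B(c=1). Cache: [M(c=1) R(c=1) O(c=2) U(c=2) I(c=2) T(c=4) Q(c=7) J(c=8)]
  30. access M: HIT, count now 2. Cache: [R(c=1) O(c=2) U(c=2) I(c=2) M(c=2) T(c=4) Q(c=7) J(c=8)]
  31. access Q: HIT, count now 8. Cache: [R(c=1) O(c=2) U(c=2) I(c=2) M(c=2) T(c=4) J(c=8) Q(c=8)]
  32. access S: MISS, evict R(c=1). Cache: [S(c=1) O(c=2) U(c=2) I(c=2) M(c=2) T(c=4) J(c=8) Q(c=8)]
  33. access Q: HIT, count now 9. Cache: [S(c=1) O(c=2) U(c=2) I(c=2) M(c=2) T(c=4) J(c=8) Q(c=9)]
  34. access R: MISS, evict S(c=1). Cache: [R(c=1) O(c=2) U(c=2) I(c=2) M(c=2) T(c=4) J(c=8) Q(c=9)]
  35. access I: HIT, count now 3. Cache: [R(c=1) O(c=2) U(c=2) M(c=2) I(c=3) T(c=4) J(c=8) Q(c=9)]
  36. access J: HIT, count now 9. Cache: [R(c=1) O(c=2) U(c=2) M(c=2) I(c=3) T(c=4) Q(c=9) J(c=9)]
Total: 24 hits, 12 misses, 4 evictions

Answer: R O U M I T Q J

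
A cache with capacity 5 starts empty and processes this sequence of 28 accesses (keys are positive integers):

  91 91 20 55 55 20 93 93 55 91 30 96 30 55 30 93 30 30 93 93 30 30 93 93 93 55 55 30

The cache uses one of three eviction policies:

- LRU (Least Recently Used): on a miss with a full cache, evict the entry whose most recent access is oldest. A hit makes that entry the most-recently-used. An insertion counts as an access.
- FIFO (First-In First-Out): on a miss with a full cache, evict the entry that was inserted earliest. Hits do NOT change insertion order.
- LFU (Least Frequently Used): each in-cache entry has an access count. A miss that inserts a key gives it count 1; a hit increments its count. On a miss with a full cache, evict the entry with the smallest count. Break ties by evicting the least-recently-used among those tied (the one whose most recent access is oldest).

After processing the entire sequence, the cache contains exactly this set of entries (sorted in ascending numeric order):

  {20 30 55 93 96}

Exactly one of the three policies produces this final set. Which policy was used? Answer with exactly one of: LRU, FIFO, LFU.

Answer: FIFO

Derivation:
Simulating under each policy and comparing final sets:
  LRU: final set = {30 55 91 93 96} -> differs
  FIFO: final set = {20 30 55 93 96} -> MATCHES target
  LFU: final set = {20 30 55 91 93} -> differs
Only FIFO produces the target set.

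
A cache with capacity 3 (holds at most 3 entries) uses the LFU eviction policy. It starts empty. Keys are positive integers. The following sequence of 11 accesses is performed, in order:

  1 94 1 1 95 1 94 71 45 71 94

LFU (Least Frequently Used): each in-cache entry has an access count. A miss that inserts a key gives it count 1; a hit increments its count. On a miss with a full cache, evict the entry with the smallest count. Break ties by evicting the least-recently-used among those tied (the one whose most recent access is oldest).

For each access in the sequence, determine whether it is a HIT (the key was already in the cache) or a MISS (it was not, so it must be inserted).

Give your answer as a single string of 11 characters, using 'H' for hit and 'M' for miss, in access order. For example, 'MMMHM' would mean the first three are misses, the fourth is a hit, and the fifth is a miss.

Answer: MMHHMHHMMMH

Derivation:
LFU simulation (capacity=3):
  1. access 1: MISS. Cache: [1(c=1)]
  2. access 94: MISS. Cache: [1(c=1) 94(c=1)]
  3. access 1: HIT, count now 2. Cache: [94(c=1) 1(c=2)]
  4. access 1: HIT, count now 3. Cache: [94(c=1) 1(c=3)]
  5. access 95: MISS. Cache: [94(c=1) 95(c=1) 1(c=3)]
  6. access 1: HIT, count now 4. Cache: [94(c=1) 95(c=1) 1(c=4)]
  7. access 94: HIT, count now 2. Cache: [95(c=1) 94(c=2) 1(c=4)]
  8. access 71: MISS, evict 95(c=1). Cache: [71(c=1) 94(c=2) 1(c=4)]
  9. access 45: MISS, evict 71(c=1). Cache: [45(c=1) 94(c=2) 1(c=4)]
  10. access 71: MISS, evict 45(c=1). Cache: [71(c=1) 94(c=2) 1(c=4)]
  11. access 94: HIT, count now 3. Cache: [71(c=1) 94(c=3) 1(c=4)]
Total: 5 hits, 6 misses, 3 evictions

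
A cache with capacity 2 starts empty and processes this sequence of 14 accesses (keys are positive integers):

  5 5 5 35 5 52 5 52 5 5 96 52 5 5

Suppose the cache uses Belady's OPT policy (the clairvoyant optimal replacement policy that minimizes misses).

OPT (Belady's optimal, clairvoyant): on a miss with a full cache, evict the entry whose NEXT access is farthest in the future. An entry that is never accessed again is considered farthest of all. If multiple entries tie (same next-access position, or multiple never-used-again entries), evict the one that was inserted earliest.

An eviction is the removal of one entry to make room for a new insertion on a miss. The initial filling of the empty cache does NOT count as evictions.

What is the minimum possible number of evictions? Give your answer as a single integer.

OPT (Belady) simulation (capacity=2):
  1. access 5: MISS. Cache: [5]
  2. access 5: HIT. Next use of 5: step 3. Cache: [5]
  3. access 5: HIT. Next use of 5: step 5. Cache: [5]
  4. access 35: MISS. Cache: [5 35]
  5. access 5: HIT. Next use of 5: step 7. Cache: [5 35]
  6. access 52: MISS, evict 35 (next use: never). Cache: [5 52]
  7. access 5: HIT. Next use of 5: step 9. Cache: [5 52]
  8. access 52: HIT. Next use of 52: step 12. Cache: [5 52]
  9. access 5: HIT. Next use of 5: step 10. Cache: [5 52]
  10. access 5: HIT. Next use of 5: step 13. Cache: [5 52]
  11. access 96: MISS, evict 5 (next use: step 13). Cache: [52 96]
  12. access 52: HIT. Next use of 52: never. Cache: [52 96]
  13. access 5: MISS, evict 52 (next use: never). Cache: [96 5]
  14. access 5: HIT. Next use of 5: never. Cache: [96 5]
Total: 9 hits, 5 misses, 3 evictions

Answer: 3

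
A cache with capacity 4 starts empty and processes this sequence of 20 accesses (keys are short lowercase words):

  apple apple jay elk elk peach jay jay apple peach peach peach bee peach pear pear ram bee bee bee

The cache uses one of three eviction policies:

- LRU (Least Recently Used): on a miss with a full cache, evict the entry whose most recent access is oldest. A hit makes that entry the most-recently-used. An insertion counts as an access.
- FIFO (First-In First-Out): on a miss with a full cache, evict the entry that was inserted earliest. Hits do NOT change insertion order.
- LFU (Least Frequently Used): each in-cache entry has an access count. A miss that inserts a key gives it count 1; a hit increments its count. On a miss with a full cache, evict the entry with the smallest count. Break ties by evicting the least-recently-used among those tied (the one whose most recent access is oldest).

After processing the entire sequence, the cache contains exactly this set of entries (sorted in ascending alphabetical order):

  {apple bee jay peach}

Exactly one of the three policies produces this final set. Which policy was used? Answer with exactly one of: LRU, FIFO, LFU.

Simulating under each policy and comparing final sets:
  LRU: final set = {bee peach pear ram} -> differs
  FIFO: final set = {bee peach pear ram} -> differs
  LFU: final set = {apple bee jay peach} -> MATCHES target
Only LFU produces the target set.

Answer: LFU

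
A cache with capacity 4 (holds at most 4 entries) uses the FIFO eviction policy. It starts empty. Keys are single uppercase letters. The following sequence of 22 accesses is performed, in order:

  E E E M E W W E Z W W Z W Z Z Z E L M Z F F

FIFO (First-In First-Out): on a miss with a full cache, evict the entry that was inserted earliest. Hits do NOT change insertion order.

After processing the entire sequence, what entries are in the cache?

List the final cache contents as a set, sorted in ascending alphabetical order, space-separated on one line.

Answer: F L W Z

Derivation:
FIFO simulation (capacity=4):
  1. access E: MISS. Cache (old->new): [E]
  2. access E: HIT. Cache (old->new): [E]
  3. access E: HIT. Cache (old->new): [E]
  4. access M: MISS. Cache (old->new): [E M]
  5. access E: HIT. Cache (old->new): [E M]
  6. access W: MISS. Cache (old->new): [E M W]
  7. access W: HIT. Cache (old->new): [E M W]
  8. access E: HIT. Cache (old->new): [E M W]
  9. access Z: MISS. Cache (old->new): [E M W Z]
  10. access W: HIT. Cache (old->new): [E M W Z]
  11. access W: HIT. Cache (old->new): [E M W Z]
  12. access Z: HIT. Cache (old->new): [E M W Z]
  13. access W: HIT. Cache (old->new): [E M W Z]
  14. access Z: HIT. Cache (old->new): [E M W Z]
  15. access Z: HIT. Cache (old->new): [E M W Z]
  16. access Z: HIT. Cache (old->new): [E M W Z]
  17. access E: HIT. Cache (old->new): [E M W Z]
  18. access L: MISS, evict E. Cache (old->new): [M W Z L]
  19. access M: HIT. Cache (old->new): [M W Z L]
  20. access Z: HIT. Cache (old->new): [M W Z L]
  21. access F: MISS, evict M. Cache (old->new): [W Z L F]
  22. access F: HIT. Cache (old->new): [W Z L F]
Total: 16 hits, 6 misses, 2 evictions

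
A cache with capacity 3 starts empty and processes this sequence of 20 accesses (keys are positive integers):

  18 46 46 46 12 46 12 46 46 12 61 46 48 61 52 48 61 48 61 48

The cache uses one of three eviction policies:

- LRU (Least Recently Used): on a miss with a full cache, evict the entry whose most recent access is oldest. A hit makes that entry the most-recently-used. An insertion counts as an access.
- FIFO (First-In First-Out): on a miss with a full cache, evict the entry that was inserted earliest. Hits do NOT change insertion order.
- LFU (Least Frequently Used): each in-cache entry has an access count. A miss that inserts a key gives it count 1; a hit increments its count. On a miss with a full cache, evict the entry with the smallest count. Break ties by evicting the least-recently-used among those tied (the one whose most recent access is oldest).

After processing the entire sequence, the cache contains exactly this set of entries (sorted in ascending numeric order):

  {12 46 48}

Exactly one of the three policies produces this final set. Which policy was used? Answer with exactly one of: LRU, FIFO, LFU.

Simulating under each policy and comparing final sets:
  LRU: final set = {48 52 61} -> differs
  FIFO: final set = {48 52 61} -> differs
  LFU: final set = {12 46 48} -> MATCHES target
Only LFU produces the target set.

Answer: LFU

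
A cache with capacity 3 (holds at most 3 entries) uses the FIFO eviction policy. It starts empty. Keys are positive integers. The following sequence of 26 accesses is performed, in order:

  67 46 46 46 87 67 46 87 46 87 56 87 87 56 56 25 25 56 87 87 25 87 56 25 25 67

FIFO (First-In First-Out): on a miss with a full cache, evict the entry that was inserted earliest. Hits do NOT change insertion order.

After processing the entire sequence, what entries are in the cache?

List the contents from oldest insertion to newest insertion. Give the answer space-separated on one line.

FIFO simulation (capacity=3):
  1. access 67: MISS. Cache (old->new): [67]
  2. access 46: MISS. Cache (old->new): [67 46]
  3. access 46: HIT. Cache (old->new): [67 46]
  4. access 46: HIT. Cache (old->new): [67 46]
  5. access 87: MISS. Cache (old->new): [67 46 87]
  6. access 67: HIT. Cache (old->new): [67 46 87]
  7. access 46: HIT. Cache (old->new): [67 46 87]
  8. access 87: HIT. Cache (old->new): [67 46 87]
  9. access 46: HIT. Cache (old->new): [67 46 87]
  10. access 87: HIT. Cache (old->new): [67 46 87]
  11. access 56: MISS, evict 67. Cache (old->new): [46 87 56]
  12. access 87: HIT. Cache (old->new): [46 87 56]
  13. access 87: HIT. Cache (old->new): [46 87 56]
  14. access 56: HIT. Cache (old->new): [46 87 56]
  15. access 56: HIT. Cache (old->new): [46 87 56]
  16. access 25: MISS, evict 46. Cache (old->new): [87 56 25]
  17. access 25: HIT. Cache (old->new): [87 56 25]
  18. access 56: HIT. Cache (old->new): [87 56 25]
  19. access 87: HIT. Cache (old->new): [87 56 25]
  20. access 87: HIT. Cache (old->new): [87 56 25]
  21. access 25: HIT. Cache (old->new): [87 56 25]
  22. access 87: HIT. Cache (old->new): [87 56 25]
  23. access 56: HIT. Cache (old->new): [87 56 25]
  24. access 25: HIT. Cache (old->new): [87 56 25]
  25. access 25: HIT. Cache (old->new): [87 56 25]
  26. access 67: MISS, evict 87. Cache (old->new): [56 25 67]
Total: 20 hits, 6 misses, 3 evictions

Answer: 56 25 67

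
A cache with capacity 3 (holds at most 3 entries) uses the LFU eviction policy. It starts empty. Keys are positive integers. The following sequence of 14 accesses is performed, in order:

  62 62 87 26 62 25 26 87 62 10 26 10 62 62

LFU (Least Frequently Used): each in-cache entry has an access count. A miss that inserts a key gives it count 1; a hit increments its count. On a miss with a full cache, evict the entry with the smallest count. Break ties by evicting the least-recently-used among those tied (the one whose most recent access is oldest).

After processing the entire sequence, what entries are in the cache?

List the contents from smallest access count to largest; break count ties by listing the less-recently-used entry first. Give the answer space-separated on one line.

Answer: 10 26 62

Derivation:
LFU simulation (capacity=3):
  1. access 62: MISS. Cache: [62(c=1)]
  2. access 62: HIT, count now 2. Cache: [62(c=2)]
  3. access 87: MISS. Cache: [87(c=1) 62(c=2)]
  4. access 26: MISS. Cache: [87(c=1) 26(c=1) 62(c=2)]
  5. access 62: HIT, count now 3. Cache: [87(c=1) 26(c=1) 62(c=3)]
  6. access 25: MISS, evict 87(c=1). Cache: [26(c=1) 25(c=1) 62(c=3)]
  7. access 26: HIT, count now 2. Cache: [25(c=1) 26(c=2) 62(c=3)]
  8. access 87: MISS, evict 25(c=1). Cache: [87(c=1) 26(c=2) 62(c=3)]
  9. access 62: HIT, count now 4. Cache: [87(c=1) 26(c=2) 62(c=4)]
  10. access 10: MISS, evict 87(c=1). Cache: [10(c=1) 26(c=2) 62(c=4)]
  11. access 26: HIT, count now 3. Cache: [10(c=1) 26(c=3) 62(c=4)]
  12. access 10: HIT, count now 2. Cache: [10(c=2) 26(c=3) 62(c=4)]
  13. access 62: HIT, count now 5. Cache: [10(c=2) 26(c=3) 62(c=5)]
  14. access 62: HIT, count now 6. Cache: [10(c=2) 26(c=3) 62(c=6)]
Total: 8 hits, 6 misses, 3 evictions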